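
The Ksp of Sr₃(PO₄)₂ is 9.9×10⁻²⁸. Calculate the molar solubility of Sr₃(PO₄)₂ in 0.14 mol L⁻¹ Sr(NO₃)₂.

3.0×10⁻¹³ M

Sr₃(PO₄)₂(s) ⇌ 3 Sr²⁺(aq) + 2 PO₄³⁻(aq)
Let s be the solubility of Sr₃(PO₄)₂ here. The common ion gives [Sr²⁺] ≈ 0.14 mol L⁻¹, and [PO₄³⁻] = 2s.
Ksp = [Sr²⁺]^3[PO₄³⁻]^2 = (0.14)^3(2s)^2
(2s)^2 = 9.9×10⁻²⁸ / (0.14)^3 = 3.6×10⁻²⁵
s = 3.0×10⁻¹³ mol L⁻¹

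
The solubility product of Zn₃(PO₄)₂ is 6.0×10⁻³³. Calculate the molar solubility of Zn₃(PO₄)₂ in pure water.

Zn₃(PO₄)₂(s) ⇌ 3 Zn²⁺(aq) + 2 PO₄³⁻(aq)
Call the molar solubility s, so that [Zn²⁺] = 3s and [PO₄³⁻] = 2s.
Ksp = [Zn²⁺]^3[PO₄³⁻]^2 = (3s)^3 · (2s)^2 = 108s^5
108s^5 = 6.0×10⁻³³  ⇒  s^5 = 5.6×10⁻³⁵
s = 1.4×10⁻⁷ M

1.4×10⁻⁷ M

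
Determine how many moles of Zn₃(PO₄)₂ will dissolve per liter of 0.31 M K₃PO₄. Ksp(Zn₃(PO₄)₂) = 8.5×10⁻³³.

Zn₃(PO₄)₂(s) ⇌ 3 Zn²⁺(aq) + 2 PO₄³⁻(aq)
PO₄³⁻ is already present at 0.31 M. If s mol/L of Zn₃(PO₄)₂ dissolves, [Zn²⁺] = 3s while [PO₄³⁻] ≈ 0.31 M.
Ksp = [Zn²⁺]^3[PO₄³⁻]^2 = (3s)^3(0.31)^2
(3s)^3 = 8.5×10⁻³³ / (0.31)^2 = 8.8×10⁻³²
s = 1.5×10⁻¹¹ M

1.5×10⁻¹¹ M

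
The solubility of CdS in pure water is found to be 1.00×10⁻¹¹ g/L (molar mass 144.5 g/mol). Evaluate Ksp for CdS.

Ksp = 4.79×10⁻²⁷

s = (1.00×10⁻¹¹ g L⁻¹)/(144.5 g mol⁻¹) = 6.9204×10⁻¹⁴ M
CdS(s) ⇌ Cd²⁺(aq) + S²⁻(aq)
Let s be the molar solubility. Then [Cd²⁺] = s and [S²⁻] = s.
Ksp = [Cd²⁺][S²⁻] = s · s = s^2
Ksp = (6.9204×10⁻¹⁴)^2 = 4.79×10⁻²⁷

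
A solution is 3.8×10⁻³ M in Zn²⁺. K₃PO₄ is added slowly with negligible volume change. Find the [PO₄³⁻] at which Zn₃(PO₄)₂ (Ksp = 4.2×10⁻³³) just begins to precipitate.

2.8×10⁻¹³ M

The threshold for precipitation is Q = Ksp.
Zn₃(PO₄)₂(s) ⇌ 3 Zn²⁺(aq) + 2 PO₄³⁻(aq)
Ksp = [Zn²⁺]^3[PO₄³⁻]^2 = [PO₄³⁻]^2(3.8×10⁻³)^3
[PO₄³⁻]^2 = 4.2×10⁻³³ / (3.8×10⁻³)^3 = 7.7×10⁻²⁶
[PO₄³⁻] = 2.8×10⁻¹³ M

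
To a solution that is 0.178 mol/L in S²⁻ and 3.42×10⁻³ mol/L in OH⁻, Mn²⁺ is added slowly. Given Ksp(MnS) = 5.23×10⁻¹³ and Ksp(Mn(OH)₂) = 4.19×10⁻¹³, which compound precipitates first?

MnS

A salt starts to precipitate once the ion product Q reaches its Ksp.
For MnS: [Mn²⁺] = (Ksp/[S²⁻]) = 2.94×10⁻¹² mol/L
For Mn(OH)₂: [Mn²⁺] = (Ksp/[OH⁻]^2) = 3.58×10⁻⁸ mol/L
MnS requires the lower [Mn²⁺], so it precipitates first.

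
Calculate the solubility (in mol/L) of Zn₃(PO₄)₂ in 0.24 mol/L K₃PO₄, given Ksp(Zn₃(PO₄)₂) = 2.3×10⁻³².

Zn₃(PO₄)₂(s) ⇌ 3 Zn²⁺(aq) + 2 PO₄³⁻(aq)
With PO₄³⁻ already at 0.24 mol/L and s small, take [PO₄³⁻] ≈ 0.24 mol/L and [Zn²⁺] = 3s.
Ksp = [Zn²⁺]^3[PO₄³⁻]^2 = (3s)^3(0.24)^2
(3s)^3 = 2.3×10⁻³² / (0.24)^2 = 4.0×10⁻³¹
s = 2.5×10⁻¹¹ mol/L

2.5×10⁻¹¹ M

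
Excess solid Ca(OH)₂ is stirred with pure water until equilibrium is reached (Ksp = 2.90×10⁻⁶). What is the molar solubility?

8.98×10⁻³ M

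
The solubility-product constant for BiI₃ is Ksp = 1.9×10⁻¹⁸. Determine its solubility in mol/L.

BiI₃(s) ⇌ Bi³⁺(aq) + 3 I⁻(aq)
If s mol/L of BiI₃ dissolves, [Bi³⁺] = s and [I⁻] = 3s.
Ksp = [Bi³⁺][I⁻]^3 = s · (3s)^3 = 27s^4
27s^4 = 1.9×10⁻¹⁸  ⇒  s^4 = 7.0×10⁻²⁰
s = 1.6×10⁻⁵ M

1.6×10⁻⁵ M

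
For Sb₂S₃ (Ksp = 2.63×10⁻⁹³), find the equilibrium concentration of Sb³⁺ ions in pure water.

2.39×10⁻¹⁹ M

Sb₂S₃(s) ⇌ 2 Sb³⁺(aq) + 3 S²⁻(aq)
Call the molar solubility s, so that [Sb³⁺] = 2s and [S²⁻] = 3s.
Ksp = [Sb³⁺]^2[S²⁻]^3 = (2s)^2 · (3s)^3 = 108s^5 = 2.63×10⁻⁹³
s = 1.19×10⁻¹⁹ mol/L
[Sb³⁺] = 2s = 2.39×10⁻¹⁹ mol/L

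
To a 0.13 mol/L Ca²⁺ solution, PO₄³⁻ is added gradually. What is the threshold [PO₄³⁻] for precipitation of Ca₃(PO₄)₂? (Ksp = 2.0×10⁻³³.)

A salt starts to precipitate once the ion product Q reaches its Ksp.
Ca₃(PO₄)₂(s) ⇌ 3 Ca²⁺(aq) + 2 PO₄³⁻(aq)
Ksp = [Ca²⁺]^3[PO₄³⁻]^2 = [PO₄³⁻]^2(0.13)^3
[PO₄³⁻]^2 = 2.0×10⁻³³ / (0.13)^3 = 9.1×10⁻³¹
[PO₄³⁻] = 9.5×10⁻¹⁶ mol/L

9.5×10⁻¹⁶ M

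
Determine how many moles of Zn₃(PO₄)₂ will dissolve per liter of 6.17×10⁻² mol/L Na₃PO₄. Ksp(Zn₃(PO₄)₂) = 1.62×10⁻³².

5.40×10⁻¹¹ M

Zn₃(PO₄)₂(s) ⇌ 3 Zn²⁺(aq) + 2 PO₄³⁻(aq)
Let s be the solubility of Zn₃(PO₄)₂ here. The common ion gives [PO₄³⁻] ≈ 6.17×10⁻² mol/L, and [Zn²⁺] = 3s.
Ksp = [Zn²⁺]^3[PO₄³⁻]^2 = (3s)^3(6.17×10⁻²)^2
(3s)^3 = 1.62×10⁻³² / (6.17×10⁻²)^2 = 4.26×10⁻³⁰
s = 5.40×10⁻¹¹ mol/L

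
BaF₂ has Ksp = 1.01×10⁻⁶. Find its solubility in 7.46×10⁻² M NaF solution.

BaF₂(s) ⇌ Ba²⁺(aq) + 2 F⁻(aq)
F⁻ is already present at 7.46×10⁻² M. If s mol/L of BaF₂ dissolves, [Ba²⁺] = s while [F⁻] ≈ 7.46×10⁻² M.
Ksp = [Ba²⁺][F⁻]^2 = s(7.46×10⁻²)^2
s = 1.01×10⁻⁶ / (7.46×10⁻²)^2 = 1.81×10⁻⁴
s = 1.81×10⁻⁴ M

1.81×10⁻⁴ M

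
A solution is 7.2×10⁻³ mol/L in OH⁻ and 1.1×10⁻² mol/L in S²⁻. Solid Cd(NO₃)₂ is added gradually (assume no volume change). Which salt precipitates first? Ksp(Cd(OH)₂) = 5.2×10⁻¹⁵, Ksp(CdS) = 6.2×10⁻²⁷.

CdS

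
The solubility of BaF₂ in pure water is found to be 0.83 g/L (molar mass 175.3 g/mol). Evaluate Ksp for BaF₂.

Molar solubility s = (0.83 g/L) / (175.3 g/mol) = 4.735×10⁻³ mol/L
BaF₂(s) ⇌ Ba²⁺(aq) + 2 F⁻(aq)
Let s be the molar solubility. Then [Ba²⁺] = s and [F⁻] = 2s.
Ksp = [Ba²⁺][F⁻]^2 = s · (2s)^2 = 4s^3
Ksp = 4 × (4.735×10⁻³)^3 = 4.2×10⁻⁷

Ksp = 4.2×10⁻⁷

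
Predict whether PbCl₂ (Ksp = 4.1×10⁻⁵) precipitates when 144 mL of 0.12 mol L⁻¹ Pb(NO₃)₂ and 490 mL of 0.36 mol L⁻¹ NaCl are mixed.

Yes

The combined volume is 634 mL.
[Pb²⁺] = (0.12)(144)/634 = 2.7×10⁻² mol L⁻¹
[Cl⁻] = (0.36)(490)/634 = 0.28 mol L⁻¹
Q = [Pb²⁺][Cl⁻]^2 = 2.1×10⁻³
Because Q > Ksp (2.1×10⁻³ vs 4.1×10⁻⁵), a precipitate of PbCl₂ forms.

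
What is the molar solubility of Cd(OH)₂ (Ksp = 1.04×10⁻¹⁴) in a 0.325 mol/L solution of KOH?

Cd(OH)₂(s) ⇌ Cd²⁺(aq) + 2 OH⁻(aq)
Let s be the solubility of Cd(OH)₂ here. The common ion gives [OH⁻] ≈ 0.325 mol/L, and [Cd²⁺] = s.
Ksp = [Cd²⁺][OH⁻]^2 = s(0.325)^2
s = 1.04×10⁻¹⁴ / (0.325)^2 = 9.85×10⁻¹⁴
s = 9.85×10⁻¹⁴ mol/L

9.85×10⁻¹⁴ M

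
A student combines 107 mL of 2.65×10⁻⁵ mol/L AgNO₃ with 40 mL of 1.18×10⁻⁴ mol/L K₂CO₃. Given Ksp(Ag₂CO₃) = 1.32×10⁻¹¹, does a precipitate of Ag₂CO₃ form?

Total volume after mixing = 107 + 40 = 147 mL.
[Ag⁺] = (2.65×10⁻⁵)(107)/147 = 1.93×10⁻⁵ mol/L
[CO₃²⁻] = (1.18×10⁻⁴)(40)/147 = 3.21×10⁻⁵ mol/L
Q = [Ag⁺]^2[CO₃²⁻] = 1.19×10⁻¹⁴
Q = 1.19×10⁻¹⁴ < Ksp = 1.32×10⁻¹¹, so the solution is unsaturated and no precipitate forms.

No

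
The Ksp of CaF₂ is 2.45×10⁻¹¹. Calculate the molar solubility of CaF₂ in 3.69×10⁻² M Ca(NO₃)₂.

1.29×10⁻⁵ M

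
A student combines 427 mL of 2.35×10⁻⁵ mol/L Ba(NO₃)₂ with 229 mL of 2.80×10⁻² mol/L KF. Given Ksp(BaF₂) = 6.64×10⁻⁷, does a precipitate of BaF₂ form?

No

After mixing, V = 427 mL + 229 mL = 656 mL.
[Ba²⁺] = (2.35×10⁻⁵)(427)/656 = 1.53×10⁻⁵ mol/L
[F⁻] = (2.80×10⁻²)(229)/656 = 9.77×10⁻³ mol/L
Q = [Ba²⁺][F⁻]^2 = 1.46×10⁻⁹
Q < Ksp (1.46×10⁻⁹ vs 6.64×10⁻⁷); the solution remains unsaturated and no precipitate forms.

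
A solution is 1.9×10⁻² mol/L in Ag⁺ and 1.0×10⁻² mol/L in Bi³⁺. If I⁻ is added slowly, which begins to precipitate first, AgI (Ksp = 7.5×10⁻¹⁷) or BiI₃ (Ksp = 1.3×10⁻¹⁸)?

AgI

Precipitation begins when Q = Ksp.
For AgI: [I⁻] = (Ksp/[Ag⁺]) = 3.9×10⁻¹⁵ mol/L
For BiI₃: [I⁻] = (Ksp/[Bi³⁺])^(1/3) = 5.1×10⁻⁶ mol/L
AgI requires the lower [I⁻], so it precipitates first.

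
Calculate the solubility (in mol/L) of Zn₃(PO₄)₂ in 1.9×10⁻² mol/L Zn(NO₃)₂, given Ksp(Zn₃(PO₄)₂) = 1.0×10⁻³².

1.9×10⁻¹⁴ M

Zn₃(PO₄)₂(s) ⇌ 3 Zn²⁺(aq) + 2 PO₄³⁻(aq)
The solution already contains Zn²⁺ at 1.9×10⁻² mol/L. Let s be the molar solubility of Zn₃(PO₄)₂.
[Zn²⁺] ≈ 1.9×10⁻² mol/L (common ion dominates); [PO₄³⁻] = 2s.
Ksp = [Zn²⁺]^3[PO₄³⁻]^2 = (1.9×10⁻²)^3(2s)^2
(2s)^2 = 1.0×10⁻³² / (1.9×10⁻²)^3 = 1.5×10⁻²⁷
s = 1.9×10⁻¹⁴ mol/L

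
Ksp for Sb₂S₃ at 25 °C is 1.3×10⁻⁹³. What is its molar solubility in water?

Sb₂S₃(s) ⇌ 2 Sb³⁺(aq) + 3 S²⁻(aq)
If s mol/L of Sb₂S₃ dissolves, [Sb³⁺] = 2s and [S²⁻] = 3s.
Ksp = [Sb³⁺]^2[S²⁻]^3 = (2s)^2 · (3s)^3 = 108s^5
108s^5 = 1.3×10⁻⁹³  ⇒  s^5 = 1.2×10⁻⁹⁵
s = (1.2×10⁻⁹⁵)^(1/5) = 1.0×10⁻¹⁹ mol L⁻¹

1.0×10⁻¹⁹ M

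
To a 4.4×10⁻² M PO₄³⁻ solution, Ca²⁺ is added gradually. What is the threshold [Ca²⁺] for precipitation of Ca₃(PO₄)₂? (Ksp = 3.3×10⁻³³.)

Precipitation of each salt begins when its ion product equals Ksp.
Ca₃(PO₄)₂(s) ⇌ 3 Ca²⁺(aq) + 2 PO₄³⁻(aq)
Ksp = [Ca²⁺]^3[PO₄³⁻]^2 = [Ca²⁺]^3(4.4×10⁻²)^2
[Ca²⁺]^3 = 3.3×10⁻³³ / (4.4×10⁻²)^2 = 1.7×10⁻³⁰
[Ca²⁺] = 1.2×10⁻¹⁰ M

1.2×10⁻¹⁰ M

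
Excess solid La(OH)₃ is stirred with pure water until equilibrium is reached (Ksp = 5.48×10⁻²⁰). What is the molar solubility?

6.71×10⁻⁶ M

La(OH)₃(s) ⇌ La³⁺(aq) + 3 OH⁻(aq)
Call the molar solubility s, so that [La³⁺] = s and [OH⁻] = 3s.
Ksp = [La³⁺][OH⁻]^3 = s · (3s)^3 = 27s^4
27s^4 = 5.48×10⁻²⁰  ⇒  s^4 = 2.03×10⁻²¹
s = 6.71×10⁻⁶ mol L⁻¹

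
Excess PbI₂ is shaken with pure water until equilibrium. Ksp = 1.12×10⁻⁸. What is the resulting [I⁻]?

2.82×10⁻³ M

PbI₂(s) ⇌ Pb²⁺(aq) + 2 I⁻(aq)
Call the molar solubility s, so that [Pb²⁺] = s and [I⁻] = 2s.
Ksp = [Pb²⁺][I⁻]^2 = s · (2s)^2 = 4s^3 = 1.12×10⁻⁸
s = 1.41×10⁻³ mol L⁻¹
[I⁻] = 2s = 2.82×10⁻³ mol L⁻¹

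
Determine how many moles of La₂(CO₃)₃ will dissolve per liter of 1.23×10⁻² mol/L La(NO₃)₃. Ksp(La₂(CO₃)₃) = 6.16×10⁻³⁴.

La₂(CO₃)₃(s) ⇌ 2 La³⁺(aq) + 3 CO₃²⁻(aq)
With La³⁺ already at 1.23×10⁻² mol/L and s small, take [La³⁺] ≈ 1.23×10⁻² mol/L and [CO₃²⁻] = 3s.
Ksp = [La³⁺]^2[CO₃²⁻]^3 = (1.23×10⁻²)^2(3s)^3
(3s)^3 = 6.16×10⁻³⁴ / (1.23×10⁻²)^2 = 4.07×10⁻³⁰
s = 5.32×10⁻¹¹ mol/L

5.32×10⁻¹¹ M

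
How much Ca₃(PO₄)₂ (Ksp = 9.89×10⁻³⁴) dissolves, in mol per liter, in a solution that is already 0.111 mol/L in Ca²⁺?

4.25×10⁻¹⁶ M

Ca₃(PO₄)₂(s) ⇌ 3 Ca²⁺(aq) + 2 PO₄³⁻(aq)
Let s be the solubility of Ca₃(PO₄)₂ here. The common ion gives [Ca²⁺] ≈ 0.111 mol/L, and [PO₄³⁻] = 2s.
Ksp = [Ca²⁺]^3[PO₄³⁻]^2 = (0.111)^3(2s)^2
(2s)^2 = 9.89×10⁻³⁴ / (0.111)^3 = 7.23×10⁻³¹
s = 4.25×10⁻¹⁶ mol/L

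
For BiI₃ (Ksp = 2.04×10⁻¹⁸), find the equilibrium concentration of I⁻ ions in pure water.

BiI₃(s) ⇌ Bi³⁺(aq) + 3 I⁻(aq)
Call the molar solubility s, so that [Bi³⁺] = s and [I⁻] = 3s.
Ksp = [Bi³⁺][I⁻]^3 = s · (3s)^3 = 27s^4 = 2.04×10⁻¹⁸
s = 1.66×10⁻⁵ mol/L
[I⁻] = 3s = 4.97×10⁻⁵ mol/L

4.97×10⁻⁵ M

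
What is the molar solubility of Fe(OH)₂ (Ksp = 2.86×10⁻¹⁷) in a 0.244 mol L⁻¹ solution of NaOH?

4.80×10⁻¹⁶ M

Fe(OH)₂(s) ⇌ Fe²⁺(aq) + 2 OH⁻(aq)
Let s be the solubility of Fe(OH)₂ here. The common ion gives [OH⁻] ≈ 0.244 mol L⁻¹, and [Fe²⁺] = s.
Ksp = [Fe²⁺][OH⁻]^2 = s(0.244)^2
s = 2.86×10⁻¹⁷ / (0.244)^2 = 4.80×10⁻¹⁶
s = 4.80×10⁻¹⁶ mol L⁻¹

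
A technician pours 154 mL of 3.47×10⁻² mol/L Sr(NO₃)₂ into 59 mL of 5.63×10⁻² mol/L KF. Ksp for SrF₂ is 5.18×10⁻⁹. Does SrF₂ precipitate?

Total volume after mixing = 154 + 59 = 213 mL.
[Sr²⁺] = (3.47×10⁻²)(154)/213 = 2.51×10⁻² mol/L
[F⁻] = (5.63×10⁻²)(59)/213 = 1.56×10⁻² mol/L
Q = [Sr²⁺][F⁻]^2 = 6.10×10⁻⁶
Since Q (6.10×10⁻⁶) exceeds Ksp (5.18×10⁻⁹), SrF₂ will precipitate.

Yes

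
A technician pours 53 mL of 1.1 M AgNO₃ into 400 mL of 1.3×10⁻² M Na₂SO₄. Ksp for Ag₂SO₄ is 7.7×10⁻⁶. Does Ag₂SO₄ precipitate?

Yes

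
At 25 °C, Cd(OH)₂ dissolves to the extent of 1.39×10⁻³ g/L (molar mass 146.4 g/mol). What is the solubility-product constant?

Ksp = 3.42×10⁻¹⁵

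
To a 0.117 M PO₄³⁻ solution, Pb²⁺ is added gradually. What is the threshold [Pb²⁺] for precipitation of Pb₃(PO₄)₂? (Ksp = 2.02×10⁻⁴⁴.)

Each salt precipitates once Q = Ksp for that salt.
Pb₃(PO₄)₂(s) ⇌ 3 Pb²⁺(aq) + 2 PO₄³⁻(aq)
Ksp = [Pb²⁺]^3[PO₄³⁻]^2 = [Pb²⁺]^3(0.117)^2
[Pb²⁺]^3 = 2.02×10⁻⁴⁴ / (0.117)^2 = 1.48×10⁻⁴²
[Pb²⁺] = 1.14×10⁻¹⁴ M

1.14×10⁻¹⁴ M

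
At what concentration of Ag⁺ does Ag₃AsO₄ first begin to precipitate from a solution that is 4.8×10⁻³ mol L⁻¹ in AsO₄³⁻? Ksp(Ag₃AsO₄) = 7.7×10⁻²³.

A salt starts to precipitate once the ion product Q reaches its Ksp.
Ag₃AsO₄(s) ⇌ 3 Ag⁺(aq) + AsO₄³⁻(aq)
Ksp = [Ag⁺]^3[AsO₄³⁻] = [Ag⁺]^3(4.8×10⁻³)
[Ag⁺]^3 = 7.7×10⁻²³ / (4.8×10⁻³) = 1.6×10⁻²⁰
[Ag⁺] = 2.5×10⁻⁷ mol L⁻¹

2.5×10⁻⁷ M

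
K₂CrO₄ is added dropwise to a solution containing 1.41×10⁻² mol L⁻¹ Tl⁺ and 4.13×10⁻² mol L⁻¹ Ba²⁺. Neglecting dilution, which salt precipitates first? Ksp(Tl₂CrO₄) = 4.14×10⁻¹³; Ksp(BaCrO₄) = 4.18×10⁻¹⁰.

Precipitation begins when Q = Ksp.
For Tl₂CrO₄: [CrO₄²⁻] = (Ksp/[Tl⁺]^2) = 2.08×10⁻⁹ mol L⁻¹
For BaCrO₄: [CrO₄²⁻] = (Ksp/[Ba²⁺]) = 1.01×10⁻⁸ mol L⁻¹
The smaller threshold [CrO₄²⁻] is reached first, so Tl₂CrO₄ precipitates first.

Tl₂CrO₄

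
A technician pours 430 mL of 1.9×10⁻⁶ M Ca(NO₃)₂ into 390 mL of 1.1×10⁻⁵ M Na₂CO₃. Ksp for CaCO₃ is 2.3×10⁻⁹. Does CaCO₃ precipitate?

No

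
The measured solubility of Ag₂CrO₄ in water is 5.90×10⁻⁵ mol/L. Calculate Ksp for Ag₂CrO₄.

Ksp = 8.22×10⁻¹³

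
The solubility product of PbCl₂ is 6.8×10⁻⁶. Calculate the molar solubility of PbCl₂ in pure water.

PbCl₂(s) ⇌ Pb²⁺(aq) + 2 Cl⁻(aq)
For each mole of PbCl₂ that dissolves per liter, [Pb²⁺] = s and [Cl⁻] = 2s; let s denote this solubility.
Ksp = [Pb²⁺][Cl⁻]^2 = s · (2s)^2 = 4s^3
4s^3 = 6.8×10⁻⁶  ⇒  s^3 = 1.7×10⁻⁶
Taking the 3rd root, s = 1.2×10⁻² mol L⁻¹.

1.2×10⁻² M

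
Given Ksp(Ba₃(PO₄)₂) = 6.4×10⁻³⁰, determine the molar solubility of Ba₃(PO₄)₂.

5.7×10⁻⁷ M

Ba₃(PO₄)₂(s) ⇌ 3 Ba²⁺(aq) + 2 PO₄³⁻(aq)
Call the molar solubility s, so that [Ba²⁺] = 3s and [PO₄³⁻] = 2s.
Ksp = [Ba²⁺]^3[PO₄³⁻]^2 = (3s)^3 · (2s)^2 = 108s^5
108s^5 = 6.4×10⁻³⁰  ⇒  s^5 = 5.9×10⁻³²
s = 5.7×10⁻⁷ mol/L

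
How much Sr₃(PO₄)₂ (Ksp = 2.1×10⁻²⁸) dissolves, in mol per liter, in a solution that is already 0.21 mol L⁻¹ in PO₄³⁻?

5.6×10⁻¹⁰ M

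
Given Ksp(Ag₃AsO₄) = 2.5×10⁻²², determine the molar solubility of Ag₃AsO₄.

Ag₃AsO₄(s) ⇌ 3 Ag⁺(aq) + AsO₄³⁻(aq)
Let s be the molar solubility. Then [Ag⁺] = 3s and [AsO₄³⁻] = s.
Ksp = [Ag⁺]^3[AsO₄³⁻] = (3s)^3 · s = 27s^4
27s^4 = 2.5×10⁻²²  ⇒  s^4 = 9.3×10⁻²⁴
s = (9.3×10⁻²⁴)^(1/4) = 1.7×10⁻⁶ M

1.7×10⁻⁶ M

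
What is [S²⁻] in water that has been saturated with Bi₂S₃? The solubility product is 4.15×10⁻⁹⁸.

3.93×10⁻²⁰ M

Bi₂S₃(s) ⇌ 2 Bi³⁺(aq) + 3 S²⁻(aq)
Let s be the molar solubility. Then [Bi³⁺] = 2s and [S²⁻] = 3s.
Ksp = [Bi³⁺]^2[S²⁻]^3 = (2s)^2 · (3s)^3 = 108s^5 = 4.15×10⁻⁹⁸
s = 1.31×10⁻²⁰ M
[S²⁻] = 3s = 3.93×10⁻²⁰ M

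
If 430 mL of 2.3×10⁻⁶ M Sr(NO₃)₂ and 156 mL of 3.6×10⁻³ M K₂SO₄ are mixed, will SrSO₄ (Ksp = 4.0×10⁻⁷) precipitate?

Total volume after mixing = 430 + 156 = 586 mL.
[Sr²⁺] = (2.3×10⁻⁶)(430)/586 = 1.7×10⁻⁶ M
[SO₄²⁻] = (3.6×10⁻³)(156)/586 = 9.6×10⁻⁴ M
Q = [Sr²⁺][SO₄²⁻] = 1.6×10⁻⁹
Q = 1.6×10⁻⁹ < Ksp = 4.0×10⁻⁷, so the solution is unsaturated and no precipitate forms.

No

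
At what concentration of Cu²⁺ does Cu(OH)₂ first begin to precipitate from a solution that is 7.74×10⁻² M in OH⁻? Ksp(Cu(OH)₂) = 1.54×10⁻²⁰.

Precipitation begins when Q = Ksp.
Cu(OH)₂(s) ⇌ Cu²⁺(aq) + 2 OH⁻(aq)
Ksp = [Cu²⁺][OH⁻]^2 = [Cu²⁺](7.74×10⁻²)^2
[Cu²⁺] = 1.54×10⁻²⁰ / (7.74×10⁻²)^2 = 2.57×10⁻¹⁸
[Cu²⁺] = 2.57×10⁻¹⁸ M

2.57×10⁻¹⁸ M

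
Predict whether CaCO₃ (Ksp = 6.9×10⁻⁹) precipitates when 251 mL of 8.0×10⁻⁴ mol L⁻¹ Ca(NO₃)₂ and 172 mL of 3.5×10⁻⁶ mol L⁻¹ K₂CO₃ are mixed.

No

After mixing, V = 251 mL + 172 mL = 423 mL.
[Ca²⁺] = (8.0×10⁻⁴)(251)/423 = 4.7×10⁻⁴ mol L⁻¹
[CO₃²⁻] = (3.5×10⁻⁶)(172)/423 = 1.4×10⁻⁶ mol L⁻¹
Q = [Ca²⁺][CO₃²⁻] = 6.8×10⁻¹⁰
Since Q (6.8×10⁻¹⁰) is less than Ksp (6.9×10⁻⁹), no CaCO₃ precipitates.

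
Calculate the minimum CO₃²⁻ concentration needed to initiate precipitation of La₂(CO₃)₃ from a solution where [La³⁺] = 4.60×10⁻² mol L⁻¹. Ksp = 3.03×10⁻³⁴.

5.23×10⁻¹¹ M

Precipitation begins when Q = Ksp.
La₂(CO₃)₃(s) ⇌ 2 La³⁺(aq) + 3 CO₃²⁻(aq)
Ksp = [La³⁺]^2[CO₃²⁻]^3 = [CO₃²⁻]^3(4.60×10⁻²)^2
[CO₃²⁻]^3 = 3.03×10⁻³⁴ / (4.60×10⁻²)^2 = 1.43×10⁻³¹
[CO₃²⁻] = 5.23×10⁻¹¹ mol L⁻¹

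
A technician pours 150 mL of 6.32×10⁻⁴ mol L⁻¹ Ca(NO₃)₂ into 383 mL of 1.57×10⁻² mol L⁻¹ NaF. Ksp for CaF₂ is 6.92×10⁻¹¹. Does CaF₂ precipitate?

Yes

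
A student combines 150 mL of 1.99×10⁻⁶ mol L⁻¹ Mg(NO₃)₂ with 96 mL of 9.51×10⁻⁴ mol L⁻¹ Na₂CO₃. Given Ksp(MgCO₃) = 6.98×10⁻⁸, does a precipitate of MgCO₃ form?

Total volume after mixing = 150 + 96 = 246 mL.
[Mg²⁺] = (1.99×10⁻⁶)(150)/246 = 1.21×10⁻⁶ mol L⁻¹
[CO₃²⁻] = (9.51×10⁻⁴)(96)/246 = 3.71×10⁻⁴ mol L⁻¹
Q = [Mg²⁺][CO₃²⁻] = 4.50×10⁻¹⁰
Since Q (4.50×10⁻¹⁰) is less than Ksp (6.98×10⁻⁸), no MgCO₃ precipitates.

No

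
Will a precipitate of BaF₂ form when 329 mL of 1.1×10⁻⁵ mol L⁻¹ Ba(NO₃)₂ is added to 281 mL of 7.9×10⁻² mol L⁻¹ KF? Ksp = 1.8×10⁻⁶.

No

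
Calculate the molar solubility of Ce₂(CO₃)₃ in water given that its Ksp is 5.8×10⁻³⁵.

Ce₂(CO₃)₃(s) ⇌ 2 Ce³⁺(aq) + 3 CO₃²⁻(aq)
With molar solubility s: [Ce³⁺] = 2s, [CO₃²⁻] = 3s.
Ksp = [Ce³⁺]^2[CO₃²⁻]^3 = (2s)^2 · (3s)^3 = 108s^5
108s^5 = 5.8×10⁻³⁵  ⇒  s^5 = 5.4×10⁻³⁷
Taking the 5th root, s = 5.6×10⁻⁸ mol L⁻¹.

5.6×10⁻⁸ M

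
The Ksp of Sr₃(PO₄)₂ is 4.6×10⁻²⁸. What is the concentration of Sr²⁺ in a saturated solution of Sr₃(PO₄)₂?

4.0×10⁻⁶ M

Sr₃(PO₄)₂(s) ⇌ 3 Sr²⁺(aq) + 2 PO₄³⁻(aq)
If s mol/L of Sr₃(PO₄)₂ dissolves, [Sr²⁺] = 3s and [PO₄³⁻] = 2s.
Ksp = [Sr²⁺]^3[PO₄³⁻]^2 = (3s)^3 · (2s)^2 = 108s^5 = 4.6×10⁻²⁸
s = 1.3×10⁻⁶ mol L⁻¹
[Sr²⁺] = 3s = 4.0×10⁻⁶ mol L⁻¹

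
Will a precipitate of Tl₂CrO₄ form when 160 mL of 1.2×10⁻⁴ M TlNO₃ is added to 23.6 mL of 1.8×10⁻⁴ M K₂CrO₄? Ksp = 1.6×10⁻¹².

Total volume after mixing = 160 + 23.6 = 183.6 mL.
[Tl⁺] = (1.2×10⁻⁴)(160)/183.6 = 1.0×10⁻⁴ M
[CrO₄²⁻] = (1.8×10⁻⁴)(23.6)/183.6 = 2.3×10⁻⁵ M
Q = [Tl⁺]^2[CrO₄²⁻] = 2.5×10⁻¹³
Since Q (2.5×10⁻¹³) is less than Ksp (1.6×10⁻¹²), no Tl₂CrO₄ precipitates.

No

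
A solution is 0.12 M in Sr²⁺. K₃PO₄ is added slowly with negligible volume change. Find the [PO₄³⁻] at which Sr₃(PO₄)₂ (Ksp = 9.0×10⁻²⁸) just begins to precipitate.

7.2×10⁻¹³ M

Each salt precipitates once Q = Ksp for that salt.
Sr₃(PO₄)₂(s) ⇌ 3 Sr²⁺(aq) + 2 PO₄³⁻(aq)
Ksp = [Sr²⁺]^3[PO₄³⁻]^2 = [PO₄³⁻]^2(0.12)^3
[PO₄³⁻]^2 = 9.0×10⁻²⁸ / (0.12)^3 = 5.2×10⁻²⁵
[PO₄³⁻] = 7.2×10⁻¹³ M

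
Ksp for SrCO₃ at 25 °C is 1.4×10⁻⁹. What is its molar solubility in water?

3.7×10⁻⁵ M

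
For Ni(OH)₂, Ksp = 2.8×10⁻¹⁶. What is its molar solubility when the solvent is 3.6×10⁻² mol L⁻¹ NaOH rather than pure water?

Ni(OH)₂(s) ⇌ Ni²⁺(aq) + 2 OH⁻(aq)
The solution already contains OH⁻ at 3.6×10⁻² mol L⁻¹. Let s be the molar solubility of Ni(OH)₂.
[OH⁻] ≈ 3.6×10⁻² mol L⁻¹ (common ion dominates); [Ni²⁺] = s.
Ksp = [Ni²⁺][OH⁻]^2 = s(3.6×10⁻²)^2
s = 2.8×10⁻¹⁶ / (3.6×10⁻²)^2 = 2.2×10⁻¹³
s = 2.2×10⁻¹³ mol L⁻¹

2.2×10⁻¹³ M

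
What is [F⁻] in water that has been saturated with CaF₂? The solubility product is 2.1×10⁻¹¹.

CaF₂(s) ⇌ Ca²⁺(aq) + 2 F⁻(aq)
If s mol/L of CaF₂ dissolves, [Ca²⁺] = s and [F⁻] = 2s.
Ksp = [Ca²⁺][F⁻]^2 = s · (2s)^2 = 4s^3 = 2.1×10⁻¹¹
s = 1.7×10⁻⁴ M
[F⁻] = 2s = 3.5×10⁻⁴ M

3.5×10⁻⁴ M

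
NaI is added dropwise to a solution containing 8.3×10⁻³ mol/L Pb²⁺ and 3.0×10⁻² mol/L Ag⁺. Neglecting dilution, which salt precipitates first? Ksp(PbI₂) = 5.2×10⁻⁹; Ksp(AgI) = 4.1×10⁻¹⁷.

The threshold for precipitation is Q = Ksp.
For PbI₂: [I⁻] = (Ksp/[Pb²⁺])^(1/2) = 7.9×10⁻⁴ mol/L
For AgI: [I⁻] = (Ksp/[Ag⁺]) = 1.4×10⁻¹⁵ mol/L
The smaller threshold [I⁻] is reached first, so AgI precipitates first.

AgI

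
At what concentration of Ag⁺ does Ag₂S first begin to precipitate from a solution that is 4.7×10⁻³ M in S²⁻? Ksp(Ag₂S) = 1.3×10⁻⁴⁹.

5.3×10⁻²⁴ M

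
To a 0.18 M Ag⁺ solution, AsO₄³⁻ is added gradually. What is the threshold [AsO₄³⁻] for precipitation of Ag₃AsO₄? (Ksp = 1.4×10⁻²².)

2.4×10⁻²⁰ M

A salt starts to precipitate once the ion product Q reaches its Ksp.
Ag₃AsO₄(s) ⇌ 3 Ag⁺(aq) + AsO₄³⁻(aq)
Ksp = [Ag⁺]^3[AsO₄³⁻] = [AsO₄³⁻](0.18)^3
[AsO₄³⁻] = 1.4×10⁻²² / (0.18)^3 = 2.4×10⁻²⁰
[AsO₄³⁻] = 2.4×10⁻²⁰ M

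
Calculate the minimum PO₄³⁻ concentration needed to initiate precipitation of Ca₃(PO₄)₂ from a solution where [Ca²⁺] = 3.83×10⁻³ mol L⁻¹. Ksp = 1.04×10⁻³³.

1.36×10⁻¹³ M

A salt starts to precipitate once the ion product Q reaches its Ksp.
Ca₃(PO₄)₂(s) ⇌ 3 Ca²⁺(aq) + 2 PO₄³⁻(aq)
Ksp = [Ca²⁺]^3[PO₄³⁻]^2 = [PO₄³⁻]^2(3.83×10⁻³)^3
[PO₄³⁻]^2 = 1.04×10⁻³³ / (3.83×10⁻³)^3 = 1.85×10⁻²⁶
[PO₄³⁻] = 1.36×10⁻¹³ mol L⁻¹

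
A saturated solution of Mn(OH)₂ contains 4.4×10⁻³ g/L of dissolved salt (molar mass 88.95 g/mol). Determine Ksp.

Ksp = 4.8×10⁻¹³

s = (4.4×10⁻³ g L⁻¹)/(88.95 g mol⁻¹) = 4.947×10⁻⁵ M
Mn(OH)₂(s) ⇌ Mn²⁺(aq) + 2 OH⁻(aq)
If s mol/L of Mn(OH)₂ dissolves, [Mn²⁺] = s and [OH⁻] = 2s.
Ksp = [Mn²⁺][OH⁻]^2 = s · (2s)^2 = 4s^3
Ksp = 4 × (4.947×10⁻⁵)^3 = 4.8×10⁻¹³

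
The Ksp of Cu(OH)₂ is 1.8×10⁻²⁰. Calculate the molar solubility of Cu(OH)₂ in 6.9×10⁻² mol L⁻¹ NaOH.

Cu(OH)₂(s) ⇌ Cu²⁺(aq) + 2 OH⁻(aq)
The solution already contains OH⁻ at 6.9×10⁻² mol L⁻¹. Let s be the molar solubility of Cu(OH)₂.
[OH⁻] ≈ 6.9×10⁻² mol L⁻¹ (common ion dominates); [Cu²⁺] = s.
Ksp = [Cu²⁺][OH⁻]^2 = s(6.9×10⁻²)^2
s = 1.8×10⁻²⁰ / (6.9×10⁻²)^2 = 3.8×10⁻¹⁸
s = 3.8×10⁻¹⁸ mol L⁻¹

3.8×10⁻¹⁸ M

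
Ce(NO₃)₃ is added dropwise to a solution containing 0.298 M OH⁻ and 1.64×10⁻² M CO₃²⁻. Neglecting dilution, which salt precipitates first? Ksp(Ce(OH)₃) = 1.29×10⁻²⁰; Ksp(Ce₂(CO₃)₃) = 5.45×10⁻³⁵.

Ce(OH)₃

Precipitation begins when Q = Ksp.
For Ce(OH)₃: [Ce³⁺] = (Ksp/[OH⁻]^3) = 4.87×10⁻¹⁹ M
For Ce₂(CO₃)₃: [Ce³⁺] = (Ksp/[CO₃²⁻]^3)^(1/2) = 3.52×10⁻¹⁵ M
Ce(OH)₃ requires the lower [Ce³⁺], so it precipitates first.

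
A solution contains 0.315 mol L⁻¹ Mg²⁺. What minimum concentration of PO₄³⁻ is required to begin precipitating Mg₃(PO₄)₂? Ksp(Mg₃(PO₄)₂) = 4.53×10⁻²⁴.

Each salt precipitates once Q = Ksp for that salt.
Mg₃(PO₄)₂(s) ⇌ 3 Mg²⁺(aq) + 2 PO₄³⁻(aq)
Ksp = [Mg²⁺]^3[PO₄³⁻]^2 = [PO₄³⁻]^2(0.315)^3
[PO₄³⁻]^2 = 4.53×10⁻²⁴ / (0.315)^3 = 1.45×10⁻²²
[PO₄³⁻] = 1.20×10⁻¹¹ mol L⁻¹

1.20×10⁻¹¹ M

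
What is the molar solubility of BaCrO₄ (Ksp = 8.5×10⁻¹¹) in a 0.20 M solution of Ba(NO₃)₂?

BaCrO₄(s) ⇌ Ba²⁺(aq) + CrO₄²⁻(aq)
The solution already contains Ba²⁺ at 0.20 M. Let s be the molar solubility of BaCrO₄.
[Ba²⁺] ≈ 0.20 M (common ion dominates); [CrO₄²⁻] = s.
Ksp = [Ba²⁺][CrO₄²⁻] = (0.20)s
s = 8.5×10⁻¹¹ / (0.20) = 4.3×10⁻¹⁰
s = 4.3×10⁻¹⁰ M

4.3×10⁻¹⁰ M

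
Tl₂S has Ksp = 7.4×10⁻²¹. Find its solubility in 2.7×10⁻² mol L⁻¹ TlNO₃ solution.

1.0×10⁻¹⁷ M

Tl₂S(s) ⇌ 2 Tl⁺(aq) + S²⁻(aq)
Let s be the solubility of Tl₂S here. The common ion gives [Tl⁺] ≈ 2.7×10⁻² mol L⁻¹, and [S²⁻] = s.
Ksp = [Tl⁺]^2[S²⁻] = (2.7×10⁻²)^2s
s = 7.4×10⁻²¹ / (2.7×10⁻²)^2 = 1.0×10⁻¹⁷
s = 1.0×10⁻¹⁷ mol L⁻¹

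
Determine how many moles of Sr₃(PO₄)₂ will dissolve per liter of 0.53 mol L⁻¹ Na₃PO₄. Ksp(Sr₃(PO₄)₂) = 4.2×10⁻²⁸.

Sr₃(PO₄)₂(s) ⇌ 3 Sr²⁺(aq) + 2 PO₄³⁻(aq)
Let s be the solubility of Sr₃(PO₄)₂ here. The common ion gives [PO₄³⁻] ≈ 0.53 mol L⁻¹, and [Sr²⁺] = 3s.
Ksp = [Sr²⁺]^3[PO₄³⁻]^2 = (3s)^3(0.53)^2
(3s)^3 = 4.2×10⁻²⁸ / (0.53)^2 = 1.5×10⁻²⁷
s = 3.8×10⁻¹⁰ mol L⁻¹

3.8×10⁻¹⁰ M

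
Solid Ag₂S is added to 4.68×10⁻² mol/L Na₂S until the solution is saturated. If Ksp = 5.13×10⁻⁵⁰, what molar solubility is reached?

Ag₂S(s) ⇌ 2 Ag⁺(aq) + S²⁻(aq)
With S²⁻ already at 4.68×10⁻² mol/L and s small, take [S²⁻] ≈ 4.68×10⁻² mol/L and [Ag⁺] = 2s.
Ksp = [Ag⁺]^2[S²⁻] = (2s)^2(4.68×10⁻²)
(2s)^2 = 5.13×10⁻⁵⁰ / (4.68×10⁻²) = 1.10×10⁻⁴⁸
s = 5.23×10⁻²⁵ mol/L

5.23×10⁻²⁵ M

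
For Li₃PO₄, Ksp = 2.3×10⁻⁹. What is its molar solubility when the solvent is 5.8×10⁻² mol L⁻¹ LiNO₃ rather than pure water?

1.2×10⁻⁵ M

Li₃PO₄(s) ⇌ 3 Li⁺(aq) + PO₄³⁻(aq)
Let s be the solubility of Li₃PO₄ here. The common ion gives [Li⁺] ≈ 5.8×10⁻² mol L⁻¹, and [PO₄³⁻] = s.
Ksp = [Li⁺]^3[PO₄³⁻] = (5.8×10⁻²)^3s
s = 2.3×10⁻⁹ / (5.8×10⁻²)^3 = 1.2×10⁻⁵
s = 1.2×10⁻⁵ mol L⁻¹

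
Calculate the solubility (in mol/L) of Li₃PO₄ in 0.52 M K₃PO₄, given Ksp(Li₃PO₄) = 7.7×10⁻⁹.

Li₃PO₄(s) ⇌ 3 Li⁺(aq) + PO₄³⁻(aq)
PO₄³⁻ is already present at 0.52 M. If s mol/L of Li₃PO₄ dissolves, [Li⁺] = 3s while [PO₄³⁻] ≈ 0.52 M.
Ksp = [Li⁺]^3[PO₄³⁻] = (3s)^3(0.52)
(3s)^3 = 7.7×10⁻⁹ / (0.52) = 1.5×10⁻⁸
s = 8.2×10⁻⁴ M

8.2×10⁻⁴ M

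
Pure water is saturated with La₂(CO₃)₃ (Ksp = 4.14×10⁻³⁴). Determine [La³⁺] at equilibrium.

La₂(CO₃)₃(s) ⇌ 2 La³⁺(aq) + 3 CO₃²⁻(aq)
With molar solubility s: [La³⁺] = 2s, [CO₃²⁻] = 3s.
Ksp = [La³⁺]^2[CO₃²⁻]^3 = (2s)^2 · (3s)^3 = 108s^5 = 4.14×10⁻³⁴
s = 8.25×10⁻⁸ mol L⁻¹
[La³⁺] = 2s = 1.65×10⁻⁷ mol L⁻¹

1.65×10⁻⁷ M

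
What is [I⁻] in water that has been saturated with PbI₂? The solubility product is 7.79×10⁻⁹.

PbI₂(s) ⇌ Pb²⁺(aq) + 2 I⁻(aq)
Let s be the molar solubility. Then [Pb²⁺] = s and [I⁻] = 2s.
Ksp = [Pb²⁺][I⁻]^2 = s · (2s)^2 = 4s^3 = 7.79×10⁻⁹
s = 1.25×10⁻³ mol L⁻¹
[I⁻] = 2s = 2.50×10⁻³ mol L⁻¹

2.50×10⁻³ M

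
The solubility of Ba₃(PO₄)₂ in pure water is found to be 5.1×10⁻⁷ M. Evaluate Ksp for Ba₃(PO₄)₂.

Ba₃(PO₄)₂(s) ⇌ 3 Ba²⁺(aq) + 2 PO₄³⁻(aq)
Call the molar solubility s, so that [Ba²⁺] = 3s and [PO₄³⁻] = 2s.
Ksp = [Ba²⁺]^3[PO₄³⁻]^2 = (3s)^3 · (2s)^2 = 108s^5
Ksp = 108 × (5.1×10⁻⁷)^5 = 3.7×10⁻³⁰

Ksp = 3.7×10⁻³⁰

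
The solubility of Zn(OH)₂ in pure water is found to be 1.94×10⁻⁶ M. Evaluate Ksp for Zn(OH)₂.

Zn(OH)₂(s) ⇌ Zn²⁺(aq) + 2 OH⁻(aq)
Let s be the molar solubility. Then [Zn²⁺] = s and [OH⁻] = 2s.
Ksp = [Zn²⁺][OH⁻]^2 = s · (2s)^2 = 4s^3
Ksp = 4 × (1.94×10⁻⁶)^3 = 2.92×10⁻¹⁷

Ksp = 2.92×10⁻¹⁷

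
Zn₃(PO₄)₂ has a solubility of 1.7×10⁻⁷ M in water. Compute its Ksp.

Ksp = 1.5×10⁻³²

Zn₃(PO₄)₂(s) ⇌ 3 Zn²⁺(aq) + 2 PO₄³⁻(aq)
For each mole of Zn₃(PO₄)₂ that dissolves per liter, [Zn²⁺] = 3s and [PO₄³⁻] = 2s; let s denote this solubility.
Ksp = [Zn²⁺]^3[PO₄³⁻]^2 = (3s)^3 · (2s)^2 = 108s^5
Ksp = 108 × (1.7×10⁻⁷)^5 = 1.5×10⁻³²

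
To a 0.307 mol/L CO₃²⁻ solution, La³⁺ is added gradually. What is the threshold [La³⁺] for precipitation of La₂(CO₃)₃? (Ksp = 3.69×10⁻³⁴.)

Precipitation begins when Q = Ksp.
La₂(CO₃)₃(s) ⇌ 2 La³⁺(aq) + 3 CO₃²⁻(aq)
Ksp = [La³⁺]^2[CO₃²⁻]^3 = [La³⁺]^2(0.307)^3
[La³⁺]^2 = 3.69×10⁻³⁴ / (0.307)^3 = 1.28×10⁻³²
[La³⁺] = 1.13×10⁻¹⁶ mol/L

1.13×10⁻¹⁶ M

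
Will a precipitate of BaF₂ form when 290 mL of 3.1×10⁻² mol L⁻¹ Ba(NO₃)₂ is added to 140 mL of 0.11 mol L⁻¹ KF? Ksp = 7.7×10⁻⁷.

Yes

After mixing, V = 290 mL + 140 mL = 430 mL.
[Ba²⁺] = (3.1×10⁻²)(290)/430 = 2.1×10⁻² mol L⁻¹
[F⁻] = (0.11)(140)/430 = 3.6×10⁻² mol L⁻¹
Q = [Ba²⁺][F⁻]^2 = 2.7×10⁻⁵
Q = 2.7×10⁻⁵ > Ksp = 7.7×10⁻⁷, so the solution is supersaturated and BaF₂ precipitates.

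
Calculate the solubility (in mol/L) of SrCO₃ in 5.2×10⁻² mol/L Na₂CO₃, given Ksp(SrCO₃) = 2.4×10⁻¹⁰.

4.6×10⁻⁹ M

SrCO₃(s) ⇌ Sr²⁺(aq) + CO₃²⁻(aq)
The solution already contains CO₃²⁻ at 5.2×10⁻² mol/L. Let s be the molar solubility of SrCO₃.
[CO₃²⁻] ≈ 5.2×10⁻² mol/L (common ion dominates); [Sr²⁺] = s.
Ksp = [Sr²⁺][CO₃²⁻] = s(5.2×10⁻²)
s = 2.4×10⁻¹⁰ / (5.2×10⁻²) = 4.6×10⁻⁹
s = 4.6×10⁻⁹ mol/L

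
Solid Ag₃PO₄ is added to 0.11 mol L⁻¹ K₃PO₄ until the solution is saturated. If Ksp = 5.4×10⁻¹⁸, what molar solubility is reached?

Ag₃PO₄(s) ⇌ 3 Ag⁺(aq) + PO₄³⁻(aq)
Let s be the solubility of Ag₃PO₄ here. The common ion gives [PO₄³⁻] ≈ 0.11 mol L⁻¹, and [Ag⁺] = 3s.
Ksp = [Ag⁺]^3[PO₄³⁻] = (3s)^3(0.11)
(3s)^3 = 5.4×10⁻¹⁸ / (0.11) = 4.9×10⁻¹⁷
s = 1.2×10⁻⁶ mol L⁻¹

1.2×10⁻⁶ M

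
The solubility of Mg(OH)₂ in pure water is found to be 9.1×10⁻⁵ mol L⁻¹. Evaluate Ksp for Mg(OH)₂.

Mg(OH)₂(s) ⇌ Mg²⁺(aq) + 2 OH⁻(aq)
Call the molar solubility s, so that [Mg²⁺] = s and [OH⁻] = 2s.
Ksp = [Mg²⁺][OH⁻]^2 = s · (2s)^2 = 4s^3
Ksp = 4 × (9.1×10⁻⁵)^3 = 3.0×10⁻¹²

Ksp = 3.0×10⁻¹²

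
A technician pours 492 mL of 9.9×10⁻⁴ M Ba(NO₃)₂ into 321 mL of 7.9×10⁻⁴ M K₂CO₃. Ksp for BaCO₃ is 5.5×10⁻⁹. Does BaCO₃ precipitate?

Yes

After mixing, V = 492 mL + 321 mL = 813 mL.
[Ba²⁺] = (9.9×10⁻⁴)(492)/813 = 6.0×10⁻⁴ M
[CO₃²⁻] = (7.9×10⁻⁴)(321)/813 = 3.1×10⁻⁴ M
Q = [Ba²⁺][CO₃²⁻] = 1.9×10⁻⁷
Because Q > Ksp (1.9×10⁻⁷ vs 5.5×10⁻⁹), a precipitate of BaCO₃ forms.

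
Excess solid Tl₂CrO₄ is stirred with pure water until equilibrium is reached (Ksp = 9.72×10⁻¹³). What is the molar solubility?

Tl₂CrO₄(s) ⇌ 2 Tl⁺(aq) + CrO₄²⁻(aq)
Let s be the molar solubility. Then [Tl⁺] = 2s and [CrO₄²⁻] = s.
Ksp = [Tl⁺]^2[CrO₄²⁻] = (2s)^2 · s = 4s^3
4s^3 = 9.72×10⁻¹³  ⇒  s^3 = 2.43×10⁻¹³
s = 6.24×10⁻⁵ mol/L

6.24×10⁻⁵ M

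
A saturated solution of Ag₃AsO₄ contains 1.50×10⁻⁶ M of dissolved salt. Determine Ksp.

Ksp = 1.37×10⁻²²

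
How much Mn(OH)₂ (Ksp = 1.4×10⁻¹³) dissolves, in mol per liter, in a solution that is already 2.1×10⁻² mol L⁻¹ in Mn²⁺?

Mn(OH)₂(s) ⇌ Mn²⁺(aq) + 2 OH⁻(aq)
Mn²⁺ is already present at 2.1×10⁻² mol L⁻¹. If s mol/L of Mn(OH)₂ dissolves, [OH⁻] = 2s while [Mn²⁺] ≈ 2.1×10⁻² mol L⁻¹.
Ksp = [Mn²⁺][OH⁻]^2 = (2.1×10⁻²)(2s)^2
(2s)^2 = 1.4×10⁻¹³ / (2.1×10⁻²) = 6.7×10⁻¹²
s = 1.3×10⁻⁶ mol L⁻¹

1.3×10⁻⁶ M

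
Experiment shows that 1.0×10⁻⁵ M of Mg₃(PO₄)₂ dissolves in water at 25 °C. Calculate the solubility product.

Mg₃(PO₄)₂(s) ⇌ 3 Mg²⁺(aq) + 2 PO₄³⁻(aq)
For each mole of Mg₃(PO₄)₂ that dissolves per liter, [Mg²⁺] = 3s and [PO₄³⁻] = 2s; let s denote this solubility.
Ksp = [Mg²⁺]^3[PO₄³⁻]^2 = (3s)^3 · (2s)^2 = 108s^5
Ksp = 108 × (1.0×10⁻⁵)^5 = 1.1×10⁻²³

Ksp = 1.1×10⁻²³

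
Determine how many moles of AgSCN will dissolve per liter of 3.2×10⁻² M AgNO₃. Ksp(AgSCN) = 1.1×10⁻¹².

3.4×10⁻¹¹ M

AgSCN(s) ⇌ Ag⁺(aq) + SCN⁻(aq)
Let s be the solubility of AgSCN here. The common ion gives [Ag⁺] ≈ 3.2×10⁻² M, and [SCN⁻] = s.
Ksp = [Ag⁺][SCN⁻] = (3.2×10⁻²)s
s = 1.1×10⁻¹² / (3.2×10⁻²) = 3.4×10⁻¹¹
s = 3.4×10⁻¹¹ M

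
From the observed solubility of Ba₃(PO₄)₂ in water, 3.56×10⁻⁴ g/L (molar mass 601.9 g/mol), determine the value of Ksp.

Convert to molarity: s = 3.56×10⁻⁴ / 601.9 = 5.9146×10⁻⁷ mol/L
Ba₃(PO₄)₂(s) ⇌ 3 Ba²⁺(aq) + 2 PO₄³⁻(aq)
Call the molar solubility s, so that [Ba²⁺] = 3s and [PO₄³⁻] = 2s.
Ksp = [Ba²⁺]^3[PO₄³⁻]^2 = (3s)^3 · (2s)^2 = 108s^5
Ksp = 108 × (5.9146×10⁻⁷)^5 = 7.82×10⁻³⁰

Ksp = 7.82×10⁻³⁰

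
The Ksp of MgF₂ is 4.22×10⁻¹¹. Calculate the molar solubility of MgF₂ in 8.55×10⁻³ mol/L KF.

5.77×10⁻⁷ M

MgF₂(s) ⇌ Mg²⁺(aq) + 2 F⁻(aq)
With F⁻ already at 8.55×10⁻³ mol/L and s small, take [F⁻] ≈ 8.55×10⁻³ mol/L and [Mg²⁺] = s.
Ksp = [Mg²⁺][F⁻]^2 = s(8.55×10⁻³)^2
s = 4.22×10⁻¹¹ / (8.55×10⁻³)^2 = 5.77×10⁻⁷
s = 5.77×10⁻⁷ mol/L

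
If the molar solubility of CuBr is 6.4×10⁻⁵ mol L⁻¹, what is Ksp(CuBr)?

CuBr(s) ⇌ Cu⁺(aq) + Br⁻(aq)
Call the molar solubility s, so that [Cu⁺] = s and [Br⁻] = s.
Ksp = [Cu⁺][Br⁻] = s · s = s^2
Ksp = (6.4×10⁻⁵)^2 = 4.1×10⁻⁹

Ksp = 4.1×10⁻⁹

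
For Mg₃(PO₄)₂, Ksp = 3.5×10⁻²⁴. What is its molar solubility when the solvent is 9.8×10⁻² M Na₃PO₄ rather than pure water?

2.4×10⁻⁸ M

Mg₃(PO₄)₂(s) ⇌ 3 Mg²⁺(aq) + 2 PO₄³⁻(aq)
With PO₄³⁻ already at 9.8×10⁻² M and s small, take [PO₄³⁻] ≈ 9.8×10⁻² M and [Mg²⁺] = 3s.
Ksp = [Mg²⁺]^3[PO₄³⁻]^2 = (3s)^3(9.8×10⁻²)^2
(3s)^3 = 3.5×10⁻²⁴ / (9.8×10⁻²)^2 = 3.6×10⁻²²
s = 2.4×10⁻⁸ M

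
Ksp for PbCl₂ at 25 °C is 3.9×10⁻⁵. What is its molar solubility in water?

2.1×10⁻² M

PbCl₂(s) ⇌ Pb²⁺(aq) + 2 Cl⁻(aq)
For each mole of PbCl₂ that dissolves per liter, [Pb²⁺] = s and [Cl⁻] = 2s; let s denote this solubility.
Ksp = [Pb²⁺][Cl⁻]^2 = s · (2s)^2 = 4s^3
4s^3 = 3.9×10⁻⁵  ⇒  s^3 = 9.8×10⁻⁶
Taking the 3rd root, s = 2.1×10⁻² M.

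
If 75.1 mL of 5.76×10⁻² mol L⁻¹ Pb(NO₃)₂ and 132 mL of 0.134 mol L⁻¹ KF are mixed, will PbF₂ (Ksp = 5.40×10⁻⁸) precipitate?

The combined volume is 207.1 mL.
[Pb²⁺] = (5.76×10⁻²)(75.1)/207.1 = 2.09×10⁻² mol L⁻¹
[F⁻] = (0.134)(132)/207.1 = 8.54×10⁻² mol L⁻¹
Q = [Pb²⁺][F⁻]^2 = 1.52×10⁻⁴
Q = 1.52×10⁻⁴ > Ksp = 5.40×10⁻⁸, so the solution is supersaturated and PbF₂ precipitates.

Yes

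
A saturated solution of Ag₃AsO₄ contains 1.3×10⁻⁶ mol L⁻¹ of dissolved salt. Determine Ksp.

Ag₃AsO₄(s) ⇌ 3 Ag⁺(aq) + AsO₄³⁻(aq)
If s mol/L of Ag₃AsO₄ dissolves, [Ag⁺] = 3s and [AsO₄³⁻] = s.
Ksp = [Ag⁺]^3[AsO₄³⁻] = (3s)^3 · s = 27s^4
Ksp = 27 × (1.3×10⁻⁶)^4 = 7.7×10⁻²³

Ksp = 7.7×10⁻²³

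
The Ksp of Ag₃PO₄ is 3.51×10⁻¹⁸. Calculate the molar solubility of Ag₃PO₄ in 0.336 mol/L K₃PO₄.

Ag₃PO₄(s) ⇌ 3 Ag⁺(aq) + PO₄³⁻(aq)
Let s be the solubility of Ag₃PO₄ here. The common ion gives [PO₄³⁻] ≈ 0.336 mol/L, and [Ag⁺] = 3s.
Ksp = [Ag⁺]^3[PO₄³⁻] = (3s)^3(0.336)
(3s)^3 = 3.51×10⁻¹⁸ / (0.336) = 1.04×10⁻¹⁷
s = 7.29×10⁻⁷ mol/L

7.29×10⁻⁷ M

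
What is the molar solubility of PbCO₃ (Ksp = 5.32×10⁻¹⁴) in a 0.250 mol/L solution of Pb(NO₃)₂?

2.13×10⁻¹³ M

PbCO₃(s) ⇌ Pb²⁺(aq) + CO₃²⁻(aq)
Let s be the solubility of PbCO₃ here. The common ion gives [Pb²⁺] ≈ 0.250 mol/L, and [CO₃²⁻] = s.
Ksp = [Pb²⁺][CO₃²⁻] = (0.250)s
s = 5.32×10⁻¹⁴ / (0.250) = 2.13×10⁻¹³
s = 2.13×10⁻¹³ mol/L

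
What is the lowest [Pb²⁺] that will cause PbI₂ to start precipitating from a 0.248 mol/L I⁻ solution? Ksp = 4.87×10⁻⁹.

7.92×10⁻⁸ M

A salt starts to precipitate once the ion product Q reaches its Ksp.
PbI₂(s) ⇌ Pb²⁺(aq) + 2 I⁻(aq)
Ksp = [Pb²⁺][I⁻]^2 = [Pb²⁺](0.248)^2
[Pb²⁺] = 4.87×10⁻⁹ / (0.248)^2 = 7.92×10⁻⁸
[Pb²⁺] = 7.92×10⁻⁸ mol/L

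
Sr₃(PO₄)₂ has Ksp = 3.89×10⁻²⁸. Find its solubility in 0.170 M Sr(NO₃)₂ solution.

Sr₃(PO₄)₂(s) ⇌ 3 Sr²⁺(aq) + 2 PO₄³⁻(aq)
Sr²⁺ is already present at 0.170 M. If s mol/L of Sr₃(PO₄)₂ dissolves, [PO₄³⁻] = 2s while [Sr²⁺] ≈ 0.170 M.
Ksp = [Sr²⁺]^3[PO₄³⁻]^2 = (0.170)^3(2s)^2
(2s)^2 = 3.89×10⁻²⁸ / (0.170)^3 = 7.92×10⁻²⁶
s = 1.41×10⁻¹³ M

1.41×10⁻¹³ M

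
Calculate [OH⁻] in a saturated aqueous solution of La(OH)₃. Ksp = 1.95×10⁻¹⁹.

2.77×10⁻⁵ M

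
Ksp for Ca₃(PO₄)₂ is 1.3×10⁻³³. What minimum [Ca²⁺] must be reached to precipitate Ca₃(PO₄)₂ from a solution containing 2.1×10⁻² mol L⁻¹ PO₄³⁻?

1.4×10⁻¹⁰ M

Each salt precipitates once Q = Ksp for that salt.
Ca₃(PO₄)₂(s) ⇌ 3 Ca²⁺(aq) + 2 PO₄³⁻(aq)
Ksp = [Ca²⁺]^3[PO₄³⁻]^2 = [Ca²⁺]^3(2.1×10⁻²)^2
[Ca²⁺]^3 = 1.3×10⁻³³ / (2.1×10⁻²)^2 = 2.9×10⁻³⁰
[Ca²⁺] = 1.4×10⁻¹⁰ mol L⁻¹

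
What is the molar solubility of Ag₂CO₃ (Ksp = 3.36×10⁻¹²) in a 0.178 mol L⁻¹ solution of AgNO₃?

Ag₂CO₃(s) ⇌ 2 Ag⁺(aq) + CO₃²⁻(aq)
The solution already contains Ag⁺ at 0.178 mol L⁻¹. Let s be the molar solubility of Ag₂CO₃.
[Ag⁺] ≈ 0.178 mol L⁻¹ (common ion dominates); [CO₃²⁻] = s.
Ksp = [Ag⁺]^2[CO₃²⁻] = (0.178)^2s
s = 3.36×10⁻¹² / (0.178)^2 = 1.06×10⁻¹⁰
s = 1.06×10⁻¹⁰ mol L⁻¹

1.06×10⁻¹⁰ M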